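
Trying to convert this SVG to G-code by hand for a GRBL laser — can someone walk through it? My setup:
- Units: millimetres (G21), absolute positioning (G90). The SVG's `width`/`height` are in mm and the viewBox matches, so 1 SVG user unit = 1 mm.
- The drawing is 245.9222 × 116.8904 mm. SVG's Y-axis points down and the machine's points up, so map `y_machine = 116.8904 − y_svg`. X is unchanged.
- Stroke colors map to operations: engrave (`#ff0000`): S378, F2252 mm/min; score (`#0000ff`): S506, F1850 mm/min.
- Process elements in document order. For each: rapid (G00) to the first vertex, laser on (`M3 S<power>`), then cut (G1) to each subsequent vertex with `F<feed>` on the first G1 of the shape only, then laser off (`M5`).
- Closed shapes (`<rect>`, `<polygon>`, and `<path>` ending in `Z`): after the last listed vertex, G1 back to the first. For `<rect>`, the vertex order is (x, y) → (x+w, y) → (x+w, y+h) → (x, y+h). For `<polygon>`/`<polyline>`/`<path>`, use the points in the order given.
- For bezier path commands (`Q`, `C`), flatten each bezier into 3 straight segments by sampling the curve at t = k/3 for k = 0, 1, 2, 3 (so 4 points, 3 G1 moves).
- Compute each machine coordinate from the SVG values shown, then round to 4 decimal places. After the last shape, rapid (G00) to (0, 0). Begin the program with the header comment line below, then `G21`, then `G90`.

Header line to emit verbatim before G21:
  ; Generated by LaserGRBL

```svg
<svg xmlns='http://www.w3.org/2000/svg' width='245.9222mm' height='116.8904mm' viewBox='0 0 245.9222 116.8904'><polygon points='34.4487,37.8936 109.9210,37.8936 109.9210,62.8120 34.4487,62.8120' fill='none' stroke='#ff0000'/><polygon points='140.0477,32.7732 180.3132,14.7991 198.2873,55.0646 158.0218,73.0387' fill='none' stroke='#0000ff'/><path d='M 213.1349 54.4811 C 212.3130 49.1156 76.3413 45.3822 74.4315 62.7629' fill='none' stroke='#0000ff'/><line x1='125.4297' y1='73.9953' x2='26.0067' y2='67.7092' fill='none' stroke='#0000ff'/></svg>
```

1 u = 1 mm; y_m = 116.8904 − y.

[1] `<polygon>` rectangle, #ff0000→engrave S378 F2252: (34.4487,78.9968) → (109.9210,78.9968) → (109.9210,54.0784) → (34.4487,54.0784) → (34.4487,78.9968) (closed)

[2] `<polygon>` regular polygon, #0000ff→score S506 F1850: (140.0477,84.1172) → (180.3132,102.0913) → (198.2873,61.8258) → (158.0218,43.8517) → (140.0477,84.1172) (closed)

[3] `<path>` cubic bezier, #0000ff→score S506 F1850: (213.1349,62.4093) → (177.2339,66.5092) → (111.0578,65.1917) → (74.4315,54.1275)

[4] `<line>` line segment, #0000ff→score S506 F1850: (125.4297,42.8951) → (26.0067,49.1812)

; Generated by LaserGRBL
G21
G90
G00 X34.4487 Y78.9968
M3 S378
G1 X109.9210 Y78.9968 F2252
G1 X109.9210 Y54.0784
G1 X34.4487 Y54.0784
G1 X34.4487 Y78.9968
M5
G00 X140.0477 Y84.1172
M3 S506
G1 X180.3132 Y102.0913 F1850
G1 X198.2873 Y61.8258
G1 X158.0218 Y43.8517
G1 X140.0477 Y84.1172
M5
G00 X213.1349 Y62.4093
M3 S506
G1 X177.2339 Y66.5092 F1850
G1 X111.0578 Y65.1917
G1 X74.4315 Y54.1275
M5
G00 X125.4297 Y42.8951
M3 S506
G1 X26.0067 Y49.1812 F1850
M5
G00 X0.0000 Y0.0000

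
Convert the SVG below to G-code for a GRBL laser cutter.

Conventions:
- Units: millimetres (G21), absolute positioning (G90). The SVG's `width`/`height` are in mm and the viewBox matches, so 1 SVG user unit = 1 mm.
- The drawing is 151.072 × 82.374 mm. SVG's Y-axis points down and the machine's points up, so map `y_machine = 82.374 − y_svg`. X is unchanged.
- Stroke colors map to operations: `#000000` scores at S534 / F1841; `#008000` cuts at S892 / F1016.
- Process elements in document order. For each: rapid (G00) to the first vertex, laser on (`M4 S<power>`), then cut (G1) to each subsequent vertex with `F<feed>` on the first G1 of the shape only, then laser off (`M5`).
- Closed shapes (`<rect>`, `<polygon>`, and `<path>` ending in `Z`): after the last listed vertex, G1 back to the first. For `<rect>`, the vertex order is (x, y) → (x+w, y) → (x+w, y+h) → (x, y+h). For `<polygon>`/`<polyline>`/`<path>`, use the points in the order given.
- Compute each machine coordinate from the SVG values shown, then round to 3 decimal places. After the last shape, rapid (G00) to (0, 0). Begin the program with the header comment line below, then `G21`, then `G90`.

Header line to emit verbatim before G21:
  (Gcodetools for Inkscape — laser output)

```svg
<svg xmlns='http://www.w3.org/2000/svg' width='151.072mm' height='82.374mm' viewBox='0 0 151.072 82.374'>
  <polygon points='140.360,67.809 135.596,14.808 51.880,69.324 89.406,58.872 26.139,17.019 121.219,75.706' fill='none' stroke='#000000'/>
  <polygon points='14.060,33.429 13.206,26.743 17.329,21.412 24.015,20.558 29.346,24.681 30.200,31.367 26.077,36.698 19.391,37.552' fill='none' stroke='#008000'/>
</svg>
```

1 u = 1 mm; y_m = 82.374 − y.

[1] `<polygon>` closed polygon, #000000→score S534 F1841: (140.360,14.565) → (135.596,67.566) → (51.880,13.050) → (89.406,23.502) → (26.139,65.355) → (121.219,6.668) → (140.360,14.565) (closed)

[2] `<polygon>` regular polygon, #008000→cut S892 F1016: (14.060,48.945) → (13.206,55.631) → (17.329,60.962) → (24.015,61.816) → (29.346,57.693) → (30.200,51.007) → (26.077,45.676) → (19.391,44.822) → (14.060,48.945) (closed)

(Gcodetools for Inkscape — laser output)
G21
G90
G00 X140.360 Y14.565
M4 S534
G1 X135.596 Y67.566 F1841
G1 X51.880 Y13.050
G1 X89.406 Y23.502
G1 X26.139 Y65.355
G1 X121.219 Y6.668
G1 X140.360 Y14.565
M5
G00 X14.060 Y48.945
M4 S892
G1 X13.206 Y55.631 F1016
G1 X17.329 Y60.962
G1 X24.015 Y61.816
G1 X29.346 Y57.693
G1 X30.200 Y51.007
G1 X26.077 Y45.676
G1 X19.391 Y44.822
G1 X14.060 Y48.945
M5
G00 X0.000 Y0.000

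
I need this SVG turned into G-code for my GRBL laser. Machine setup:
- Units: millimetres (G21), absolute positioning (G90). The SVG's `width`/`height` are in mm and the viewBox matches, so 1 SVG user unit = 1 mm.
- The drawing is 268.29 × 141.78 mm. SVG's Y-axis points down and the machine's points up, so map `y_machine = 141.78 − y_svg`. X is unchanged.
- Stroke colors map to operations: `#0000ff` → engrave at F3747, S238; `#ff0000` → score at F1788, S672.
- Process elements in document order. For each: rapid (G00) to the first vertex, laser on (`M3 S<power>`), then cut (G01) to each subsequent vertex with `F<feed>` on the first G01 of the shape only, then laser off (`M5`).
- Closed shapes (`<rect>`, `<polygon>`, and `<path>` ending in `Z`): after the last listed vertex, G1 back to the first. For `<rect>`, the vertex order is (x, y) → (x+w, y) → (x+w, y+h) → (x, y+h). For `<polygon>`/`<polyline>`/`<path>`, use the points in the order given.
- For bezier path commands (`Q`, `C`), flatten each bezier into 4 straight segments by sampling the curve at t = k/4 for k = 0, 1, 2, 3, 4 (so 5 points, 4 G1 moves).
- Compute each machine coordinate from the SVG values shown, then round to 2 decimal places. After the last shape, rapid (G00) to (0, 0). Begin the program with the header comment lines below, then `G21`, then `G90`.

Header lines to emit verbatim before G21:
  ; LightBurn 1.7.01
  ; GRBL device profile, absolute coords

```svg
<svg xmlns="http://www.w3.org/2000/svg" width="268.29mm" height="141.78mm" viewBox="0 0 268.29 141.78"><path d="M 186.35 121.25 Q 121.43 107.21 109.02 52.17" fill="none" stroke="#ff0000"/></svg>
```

1 u = 1 mm; y_m = 141.78 − y.

[1] `<path>` quadratic bezier, #ff0000→score S672 F1788: (186.35,20.53) → (157.17,30.11) → (134.56,44.82) → (118.51,64.65) → (109.02,89.61)

; LightBurn 1.7.01
; GRBL device profile, absolute coords
G21
G90
G00 X186.35 Y20.53
M3 S672
G01 X157.17 Y30.11 F1788
G01 X134.56 Y44.82
G01 X118.51 Y64.65
G01 X109.02 Y89.61
M5
G00 X0.00 Y0.00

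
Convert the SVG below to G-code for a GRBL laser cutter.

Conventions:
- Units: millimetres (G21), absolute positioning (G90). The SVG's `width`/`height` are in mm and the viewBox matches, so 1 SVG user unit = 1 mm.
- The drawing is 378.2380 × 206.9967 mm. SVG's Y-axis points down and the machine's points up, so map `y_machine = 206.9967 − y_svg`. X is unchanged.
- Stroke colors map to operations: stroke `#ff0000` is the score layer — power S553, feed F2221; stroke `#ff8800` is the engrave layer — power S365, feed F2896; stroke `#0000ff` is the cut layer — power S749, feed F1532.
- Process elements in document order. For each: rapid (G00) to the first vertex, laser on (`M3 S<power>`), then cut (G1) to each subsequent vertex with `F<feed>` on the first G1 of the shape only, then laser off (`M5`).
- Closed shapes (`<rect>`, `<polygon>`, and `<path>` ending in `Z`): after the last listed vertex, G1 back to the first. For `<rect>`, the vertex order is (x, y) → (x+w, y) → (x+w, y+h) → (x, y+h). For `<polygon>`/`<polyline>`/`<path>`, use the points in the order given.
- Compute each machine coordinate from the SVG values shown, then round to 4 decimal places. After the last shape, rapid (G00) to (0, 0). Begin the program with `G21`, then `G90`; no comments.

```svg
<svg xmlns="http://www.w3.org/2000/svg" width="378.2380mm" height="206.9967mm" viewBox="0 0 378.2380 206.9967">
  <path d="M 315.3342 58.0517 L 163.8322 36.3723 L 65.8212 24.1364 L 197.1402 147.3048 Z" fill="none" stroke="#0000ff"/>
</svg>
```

G21
G90
G00 X315.3342 Y148.9450
M3 S749
G1 X163.8322 Y170.6244 F1532
G1 X65.8212 Y182.8603
G1 X197.1402 Y59.6919
G1 X315.3342 Y148.9450
M5
G00 X0.0000 Y0.0000

1 u = 1 mm; y_m = 206.9967 − y.

[1] `<path>` closed polygon, #0000ff→cut S749 F1532: (315.3342,148.9450) → (163.8322,170.6244) → (65.8212,182.8603) → (197.1402,59.6919) → (315.3342,148.9450) (closed)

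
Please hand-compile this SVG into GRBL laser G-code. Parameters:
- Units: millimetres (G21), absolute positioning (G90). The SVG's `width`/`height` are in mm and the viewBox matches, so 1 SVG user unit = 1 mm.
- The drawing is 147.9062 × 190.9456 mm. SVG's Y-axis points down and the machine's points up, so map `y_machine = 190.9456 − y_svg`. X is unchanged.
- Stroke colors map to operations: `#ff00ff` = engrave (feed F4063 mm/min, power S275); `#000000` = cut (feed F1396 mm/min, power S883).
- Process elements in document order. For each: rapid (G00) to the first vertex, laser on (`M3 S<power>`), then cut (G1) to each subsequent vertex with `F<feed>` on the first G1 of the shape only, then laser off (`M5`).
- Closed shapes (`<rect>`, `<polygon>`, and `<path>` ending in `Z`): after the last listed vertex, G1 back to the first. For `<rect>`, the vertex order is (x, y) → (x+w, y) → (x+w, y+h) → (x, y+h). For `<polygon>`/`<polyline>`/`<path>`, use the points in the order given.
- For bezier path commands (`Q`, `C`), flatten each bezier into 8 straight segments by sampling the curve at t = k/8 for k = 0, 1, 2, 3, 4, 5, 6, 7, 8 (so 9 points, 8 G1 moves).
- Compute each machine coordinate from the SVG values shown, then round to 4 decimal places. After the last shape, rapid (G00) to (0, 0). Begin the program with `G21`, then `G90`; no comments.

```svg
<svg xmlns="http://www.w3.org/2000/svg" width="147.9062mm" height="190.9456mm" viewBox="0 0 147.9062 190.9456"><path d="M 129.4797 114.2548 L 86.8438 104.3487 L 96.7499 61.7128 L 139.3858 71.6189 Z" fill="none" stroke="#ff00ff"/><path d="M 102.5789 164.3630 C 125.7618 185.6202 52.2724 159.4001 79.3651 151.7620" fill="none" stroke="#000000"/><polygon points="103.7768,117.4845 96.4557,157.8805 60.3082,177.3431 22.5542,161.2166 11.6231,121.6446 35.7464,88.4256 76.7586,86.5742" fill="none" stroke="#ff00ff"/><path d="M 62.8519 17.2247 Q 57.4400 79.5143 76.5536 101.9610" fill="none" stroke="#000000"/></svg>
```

G21
G90
G00 X129.4797 Y76.6908
M3 S275
G1 X86.8438 Y86.5969 F4063
G1 X96.7499 Y129.2328
G1 X139.3858 Y119.3267
G1 X129.4797 Y76.6908
M5
G00 X102.5789 Y26.5826
M3 S883
G1 X107.1262 Y20.7076 F1396
G1 X104.9221 Y18.5095
G1 X98.2781 Y19.2141
G1 X89.5058 Y22.0474
G1 X80.9168 Y26.2351
G1 X74.8226 Y31.0031
G1 X73.5349 Y35.5773
G1 X79.3651 Y39.1836
M5
G00 X103.7768 Y73.4611
M3 S275
G1 X96.4557 Y33.0651 F4063
G1 X60.3082 Y13.6025
G1 X22.5542 Y29.7290
G1 X11.6231 Y69.3010
G1 X35.7464 Y102.5200
G1 X76.7586 Y104.3714
G1 X103.7768 Y73.4611
M5
G00 X62.8519 Y173.7209
M3 S883
G1 X61.8821 Y158.7710 F1396
G1 X61.6788 Y145.0663
G1 X62.2419 Y132.6066
G1 X63.5714 Y121.3920
G1 X65.6673 Y111.4225
G1 X68.5296 Y102.6981
G1 X72.1584 Y95.2188
G1 X76.5536 Y88.9846
M5
G00 X0.0000 Y0.0000

1 u = 1 mm; y_m = 190.9456 − y.

[1] `<path>` regular polygon, #ff00ff→engrave S275 F4063: (129.4797,76.6908) → (86.8438,86.5969) → (96.7499,129.2328) → (139.3858,119.3267) → (129.4797,76.6908) (closed)

[2] `<path>` cubic bezier, #000000→cut S883 F1396: (102.5789,26.5826) → (107.1262,20.7076) → (104.9221,18.5095) → (98.2781,19.2141) → (89.5058,22.0474) → (80.9168,26.2351) → (74.8226,31.0031) → (73.5349,35.5773) → (79.3651,39.1836)

[3] `<polygon>` regular polygon, #ff00ff→engrave S275 F4063: (103.7768,73.4611) → (96.4557,33.0651) → (60.3082,13.6025) → (22.5542,29.7290) → (11.6231,69.3010) → (35.7464,102.5200) → (76.7586,104.3714) → (103.7768,73.4611) (closed)

[4] `<path>` quadratic bezier, #000000→cut S883 F1396: (62.8519,173.7209) → (61.8821,158.7710) → (61.6788,145.0663) → (62.2419,132.6066) → (63.5714,121.3920) → (65.6673,111.4225) → (68.5296,102.6981) → (72.1584,95.2188) → (76.5536,88.9846)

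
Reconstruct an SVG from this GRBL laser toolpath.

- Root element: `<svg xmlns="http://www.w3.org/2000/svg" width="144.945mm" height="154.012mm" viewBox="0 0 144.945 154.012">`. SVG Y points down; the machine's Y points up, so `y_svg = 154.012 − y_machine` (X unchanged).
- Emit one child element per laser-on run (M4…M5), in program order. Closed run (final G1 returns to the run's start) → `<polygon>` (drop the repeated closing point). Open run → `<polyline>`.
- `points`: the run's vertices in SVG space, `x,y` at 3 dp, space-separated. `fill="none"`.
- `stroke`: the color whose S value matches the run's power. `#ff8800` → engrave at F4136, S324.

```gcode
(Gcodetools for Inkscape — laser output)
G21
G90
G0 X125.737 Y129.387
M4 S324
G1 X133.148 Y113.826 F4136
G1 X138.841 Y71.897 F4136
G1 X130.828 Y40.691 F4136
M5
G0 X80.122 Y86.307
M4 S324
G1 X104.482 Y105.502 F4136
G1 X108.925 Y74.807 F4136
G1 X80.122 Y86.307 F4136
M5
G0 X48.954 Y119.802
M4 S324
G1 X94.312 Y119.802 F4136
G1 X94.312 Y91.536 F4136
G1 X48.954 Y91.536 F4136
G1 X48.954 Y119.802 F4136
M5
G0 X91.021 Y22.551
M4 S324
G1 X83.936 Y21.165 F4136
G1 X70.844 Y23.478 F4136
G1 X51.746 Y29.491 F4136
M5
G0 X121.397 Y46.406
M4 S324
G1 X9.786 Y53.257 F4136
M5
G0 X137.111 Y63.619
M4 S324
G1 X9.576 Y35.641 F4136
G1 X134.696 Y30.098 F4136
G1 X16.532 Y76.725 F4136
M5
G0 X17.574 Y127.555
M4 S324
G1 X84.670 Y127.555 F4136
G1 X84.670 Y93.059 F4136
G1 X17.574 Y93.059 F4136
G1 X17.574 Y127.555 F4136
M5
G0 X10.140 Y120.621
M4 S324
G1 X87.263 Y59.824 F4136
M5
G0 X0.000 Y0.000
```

Machine Y-up, SVG Y-down with viewBox height 154.012, so y_svg = 154.012 − y_machine; X carries over. Every run uses S324, so all elements get stroke `#ff8800` (engrave).

Run 1: The run is open, so emit a `<polyline>` with points (Y-flipped): 125.737,24.625 133.148,40.186 138.841,82.115 130.828,113.321.

Run 2: The run returns to its start, so emit a `<polygon>` with points (Y-flipped): 80.122,67.705 104.482,48.510 108.925,79.205.

Run 3: The run returns to its start, so emit a `<polygon>` with points (Y-flipped): 48.954,34.210 94.312,34.210 94.312,62.476 48.954,62.476.

Run 4: The run is open, so emit a `<polyline>` with points (Y-flipped): 91.021,131.461 83.936,132.847 70.844,130.534 51.746,124.521.

Run 5: The run is open, so emit a `<polyline>` with points (Y-flipped): 121.397,107.606 9.786,100.755.

Run 6: The run is open, so emit a `<polyline>` with points (Y-flipped): 137.111,90.393 9.576,118.371 134.696,123.914 16.532,77.287.

Run 7: The run returns to its start, so emit a `<polygon>` with points (Y-flipped): 17.574,26.457 84.670,26.457 84.670,60.953 17.574,60.953.

Run 8: The run is open, so emit a `<polyline>` with points (Y-flipped): 10.140,33.391 87.263,94.188.

<svg xmlns="http://www.w3.org/2000/svg" width="144.945mm" height="154.012mm" viewBox="0 0 144.945 154.012">
  <polyline points="125.737,24.625 133.148,40.186 138.841,82.115 130.828,113.321" fill="none" stroke="#ff8800"/>
  <polygon points="80.122,67.705 104.482,48.510 108.925,79.205" fill="none" stroke="#ff8800"/>
  <polygon points="48.954,34.210 94.312,34.210 94.312,62.476 48.954,62.476" fill="none" stroke="#ff8800"/>
  <polyline points="91.021,131.461 83.936,132.847 70.844,130.534 51.746,124.521" fill="none" stroke="#ff8800"/>
  <polyline points="121.397,107.606 9.786,100.755" fill="none" stroke="#ff8800"/>
  <polyline points="137.111,90.393 9.576,118.371 134.696,123.914 16.532,77.287" fill="none" stroke="#ff8800"/>
  <polygon points="17.574,26.457 84.670,26.457 84.670,60.953 17.574,60.953" fill="none" stroke="#ff8800"/>
  <polyline points="10.140,33.391 87.263,94.188" fill="none" stroke="#ff8800"/>
</svg>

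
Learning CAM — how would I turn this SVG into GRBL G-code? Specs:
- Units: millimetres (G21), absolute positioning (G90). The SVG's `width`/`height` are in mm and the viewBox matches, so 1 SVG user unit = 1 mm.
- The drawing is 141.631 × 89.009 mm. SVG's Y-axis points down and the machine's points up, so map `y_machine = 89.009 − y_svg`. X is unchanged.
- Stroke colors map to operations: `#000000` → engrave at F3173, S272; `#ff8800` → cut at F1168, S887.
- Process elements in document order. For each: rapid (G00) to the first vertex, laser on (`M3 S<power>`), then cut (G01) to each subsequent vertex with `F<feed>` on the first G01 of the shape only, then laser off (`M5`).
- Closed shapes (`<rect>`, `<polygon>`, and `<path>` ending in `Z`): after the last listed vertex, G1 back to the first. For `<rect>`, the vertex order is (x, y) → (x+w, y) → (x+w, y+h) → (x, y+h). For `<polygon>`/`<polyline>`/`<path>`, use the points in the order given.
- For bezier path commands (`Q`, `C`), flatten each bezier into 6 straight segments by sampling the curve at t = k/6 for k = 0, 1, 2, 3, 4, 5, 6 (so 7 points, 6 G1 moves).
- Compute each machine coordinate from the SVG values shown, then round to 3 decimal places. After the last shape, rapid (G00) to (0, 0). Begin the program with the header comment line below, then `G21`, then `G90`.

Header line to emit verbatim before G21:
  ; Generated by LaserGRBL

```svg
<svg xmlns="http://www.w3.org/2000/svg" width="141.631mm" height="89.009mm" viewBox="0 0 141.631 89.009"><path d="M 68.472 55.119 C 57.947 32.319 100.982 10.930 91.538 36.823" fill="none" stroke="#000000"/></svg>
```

; Generated by LaserGRBL
G21
G90
G00 X68.472 Y33.890
M3 S272
G01 X67.182 Y44.960 F3173
G01 X71.873 Y54.521
G01 X79.600 Y61.298
G01 X87.416 Y64.017
G01 X92.378 Y61.405
G01 X91.538 Y52.186
M5
G00 X0.000 Y0.000

Since the viewBox matches the mm dimensions, user units are millimetres directly. The only transform is the Y-flip y_m = 89.009 − y_svg.

Shape 1 is a cubic bezier drawn with `<path>`. Its stroke #000000 means engrave at S272, F3173. After flipping Y the toolpath is (68.472,33.890) → (67.182,44.960) → (71.873,54.521) → (79.600,61.298) → (87.416,64.017) → (92.378,61.405) → (91.538,52.186).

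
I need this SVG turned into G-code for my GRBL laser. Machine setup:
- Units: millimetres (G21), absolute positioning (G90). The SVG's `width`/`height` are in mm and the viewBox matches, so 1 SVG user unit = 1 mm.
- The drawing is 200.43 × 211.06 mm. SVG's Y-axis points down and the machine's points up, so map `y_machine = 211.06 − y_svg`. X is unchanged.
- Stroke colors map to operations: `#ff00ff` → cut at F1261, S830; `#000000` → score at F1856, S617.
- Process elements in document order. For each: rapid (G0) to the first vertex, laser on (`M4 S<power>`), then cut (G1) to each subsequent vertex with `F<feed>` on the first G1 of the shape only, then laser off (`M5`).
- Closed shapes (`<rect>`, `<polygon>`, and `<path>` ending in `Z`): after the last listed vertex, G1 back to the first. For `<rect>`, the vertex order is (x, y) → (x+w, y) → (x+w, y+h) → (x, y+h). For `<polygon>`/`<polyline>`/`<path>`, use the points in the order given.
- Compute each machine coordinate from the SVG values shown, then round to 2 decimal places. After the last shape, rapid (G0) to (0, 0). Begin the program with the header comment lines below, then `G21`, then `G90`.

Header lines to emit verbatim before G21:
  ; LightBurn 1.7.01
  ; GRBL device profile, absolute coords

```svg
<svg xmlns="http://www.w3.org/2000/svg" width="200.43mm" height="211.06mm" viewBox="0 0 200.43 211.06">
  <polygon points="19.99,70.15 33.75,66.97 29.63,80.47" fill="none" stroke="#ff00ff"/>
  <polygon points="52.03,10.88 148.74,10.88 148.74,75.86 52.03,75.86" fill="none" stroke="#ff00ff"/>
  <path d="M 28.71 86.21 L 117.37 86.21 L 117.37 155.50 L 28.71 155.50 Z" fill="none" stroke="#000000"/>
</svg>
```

Since the viewBox matches the mm dimensions, user units are millimetres directly. The only transform is the Y-flip y_m = 211.06 − y_svg.

Shape 1 is a regular polygon drawn with `<polygon>`. Its stroke #ff00ff means cut at S830, F1261. After flipping Y the toolpath is (19.99,140.91) → (33.75,144.09) → (29.63,130.59) → (19.99,140.91), returning to the start.

Shape 2 is a rectangle drawn with `<polygon>`. Its stroke #ff00ff means cut at S830, F1261. After flipping Y the toolpath is (52.03,200.18) → (148.74,200.18) → (148.74,135.20) → (52.03,135.20) → (52.03,200.18), returning to the start.

Shape 3 is a rectangle drawn with `<path>`. Its stroke #000000 means score at S617, F1856. After flipping Y the toolpath is (28.71,124.85) → (117.37,124.85) → (117.37,55.56) → (28.71,55.56) → (28.71,124.85), returning to the start.

; LightBurn 1.7.01
; GRBL device profile, absolute coords
G21
G90
G0 X19.99 Y140.91
M4 S830
G1 X33.75 Y144.09 F1261
G1 X29.63 Y130.59
G1 X19.99 Y140.91
M5
G0 X52.03 Y200.18
M4 S830
G1 X148.74 Y200.18 F1261
G1 X148.74 Y135.20
G1 X52.03 Y135.20
G1 X52.03 Y200.18
M5
G0 X28.71 Y124.85
M4 S617
G1 X117.37 Y124.85 F1856
G1 X117.37 Y55.56
G1 X28.71 Y55.56
G1 X28.71 Y124.85
M5
G0 X0.00 Y0.00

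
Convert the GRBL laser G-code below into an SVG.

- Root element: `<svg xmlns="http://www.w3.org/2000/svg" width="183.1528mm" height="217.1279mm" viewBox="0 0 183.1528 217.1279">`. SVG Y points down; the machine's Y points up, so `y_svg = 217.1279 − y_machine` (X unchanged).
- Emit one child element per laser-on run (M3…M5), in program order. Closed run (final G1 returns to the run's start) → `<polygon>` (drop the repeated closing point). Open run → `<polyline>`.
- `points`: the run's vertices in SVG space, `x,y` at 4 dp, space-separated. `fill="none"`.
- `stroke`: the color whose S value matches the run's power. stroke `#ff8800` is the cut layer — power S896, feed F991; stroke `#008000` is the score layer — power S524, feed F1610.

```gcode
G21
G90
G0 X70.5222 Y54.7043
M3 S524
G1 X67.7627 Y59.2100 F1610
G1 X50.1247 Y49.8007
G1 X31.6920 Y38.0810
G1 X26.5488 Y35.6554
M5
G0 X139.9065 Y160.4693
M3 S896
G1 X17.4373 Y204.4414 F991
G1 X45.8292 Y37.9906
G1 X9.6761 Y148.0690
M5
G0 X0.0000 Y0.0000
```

Each laser-on run becomes one SVG element. Flip Y back into SVG space with y_svg = 217.1279 − y_machine.

Run 1: S524 ⇒ score layer `#008000`. The run is open, so emit a `<polyline>` with points (Y-flipped): 70.5222,162.4236 67.7627,157.9179 50.1247,167.3272 31.6920,179.0469 26.5488,181.4725.

Run 2: S896 ⇒ cut layer `#ff8800`. The run is open, so emit a `<polyline>` with points (Y-flipped): 139.9065,56.6586 17.4373,12.6865 45.8292,179.1373 9.6761,69.0589.

<svg xmlns="http://www.w3.org/2000/svg" width="183.1528mm" height="217.1279mm" viewBox="0 0 183.1528 217.1279">
  <polyline points="70.5222,162.4236 67.7627,157.9179 50.1247,167.3272 31.6920,179.0469 26.5488,181.4725" fill="none" stroke="#008000"/>
  <polyline points="139.9065,56.6586 17.4373,12.6865 45.8292,179.1373 9.6761,69.0589" fill="none" stroke="#ff8800"/>
</svg>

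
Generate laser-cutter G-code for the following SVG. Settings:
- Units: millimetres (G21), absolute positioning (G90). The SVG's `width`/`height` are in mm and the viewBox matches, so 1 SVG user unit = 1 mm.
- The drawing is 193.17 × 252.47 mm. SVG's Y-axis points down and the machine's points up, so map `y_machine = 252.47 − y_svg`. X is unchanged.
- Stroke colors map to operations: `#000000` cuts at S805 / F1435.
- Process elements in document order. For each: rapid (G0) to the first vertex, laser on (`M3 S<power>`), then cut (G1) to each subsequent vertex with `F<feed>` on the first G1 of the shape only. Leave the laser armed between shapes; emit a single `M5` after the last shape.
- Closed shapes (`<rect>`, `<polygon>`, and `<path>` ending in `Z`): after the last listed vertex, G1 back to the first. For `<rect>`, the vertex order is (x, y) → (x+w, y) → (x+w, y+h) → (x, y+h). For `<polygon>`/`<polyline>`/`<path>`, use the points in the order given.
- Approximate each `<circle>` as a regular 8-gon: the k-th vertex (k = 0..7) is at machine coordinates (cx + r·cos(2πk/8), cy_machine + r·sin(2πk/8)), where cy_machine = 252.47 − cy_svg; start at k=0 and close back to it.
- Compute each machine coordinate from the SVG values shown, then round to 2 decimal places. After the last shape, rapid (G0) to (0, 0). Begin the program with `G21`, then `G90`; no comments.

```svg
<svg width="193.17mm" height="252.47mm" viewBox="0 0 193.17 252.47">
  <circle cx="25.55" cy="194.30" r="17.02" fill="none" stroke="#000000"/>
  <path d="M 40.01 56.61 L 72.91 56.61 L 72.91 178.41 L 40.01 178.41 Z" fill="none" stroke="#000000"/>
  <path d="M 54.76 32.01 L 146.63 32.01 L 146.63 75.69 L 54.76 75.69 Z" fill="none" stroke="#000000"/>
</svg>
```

viewBox `0 0 193.17 252.47` with mm width/height → 1 unit = 1 mm. Flip: y_m = 252.47 − y_svg.

**Shape 1** — `<circle>` circle, stroke `#000000` → cut (S805, F1435). Machine vertices: (42.57,58.17) → (37.58,70.20) → (25.55,75.19) → (13.52,70.20) → (8.53,58.17) → (13.52,46.14) → (25.55,41.15) → (37.58,46.14) → (42.57,58.17). Closed: final G1 returns to the first vertex.

**Shape 2** — `<path>` rectangle, stroke `#000000` → cut (S805, F1435). Machine vertices: (40.01,195.86) → (72.91,195.86) → (72.91,74.06) → (40.01,74.06) → (40.01,195.86). Closed: final G1 returns to the first vertex.

**Shape 3** — `<path>` rectangle, stroke `#000000` → cut (S805, F1435). Machine vertices: (54.76,220.46) → (146.63,220.46) → (146.63,176.78) → (54.76,176.78) → (54.76,220.46). Closed: final G1 returns to the first vertex.

G21
G90
G0 X42.57 Y58.17
M3 S805
G1 X37.58 Y70.20 F1435
G1 X25.55 Y75.19
G1 X13.52 Y70.20
G1 X8.53 Y58.17
G1 X13.52 Y46.14
G1 X25.55 Y41.15
G1 X37.58 Y46.14
G1 X42.57 Y58.17
G0 X40.01 Y195.86
M3 S805
G1 X72.91 Y195.86 F1435
G1 X72.91 Y74.06
G1 X40.01 Y74.06
G1 X40.01 Y195.86
G0 X54.76 Y220.46
M3 S805
G1 X146.63 Y220.46 F1435
G1 X146.63 Y176.78
G1 X54.76 Y176.78
G1 X54.76 Y220.46
M5
G0 X0.00 Y0.00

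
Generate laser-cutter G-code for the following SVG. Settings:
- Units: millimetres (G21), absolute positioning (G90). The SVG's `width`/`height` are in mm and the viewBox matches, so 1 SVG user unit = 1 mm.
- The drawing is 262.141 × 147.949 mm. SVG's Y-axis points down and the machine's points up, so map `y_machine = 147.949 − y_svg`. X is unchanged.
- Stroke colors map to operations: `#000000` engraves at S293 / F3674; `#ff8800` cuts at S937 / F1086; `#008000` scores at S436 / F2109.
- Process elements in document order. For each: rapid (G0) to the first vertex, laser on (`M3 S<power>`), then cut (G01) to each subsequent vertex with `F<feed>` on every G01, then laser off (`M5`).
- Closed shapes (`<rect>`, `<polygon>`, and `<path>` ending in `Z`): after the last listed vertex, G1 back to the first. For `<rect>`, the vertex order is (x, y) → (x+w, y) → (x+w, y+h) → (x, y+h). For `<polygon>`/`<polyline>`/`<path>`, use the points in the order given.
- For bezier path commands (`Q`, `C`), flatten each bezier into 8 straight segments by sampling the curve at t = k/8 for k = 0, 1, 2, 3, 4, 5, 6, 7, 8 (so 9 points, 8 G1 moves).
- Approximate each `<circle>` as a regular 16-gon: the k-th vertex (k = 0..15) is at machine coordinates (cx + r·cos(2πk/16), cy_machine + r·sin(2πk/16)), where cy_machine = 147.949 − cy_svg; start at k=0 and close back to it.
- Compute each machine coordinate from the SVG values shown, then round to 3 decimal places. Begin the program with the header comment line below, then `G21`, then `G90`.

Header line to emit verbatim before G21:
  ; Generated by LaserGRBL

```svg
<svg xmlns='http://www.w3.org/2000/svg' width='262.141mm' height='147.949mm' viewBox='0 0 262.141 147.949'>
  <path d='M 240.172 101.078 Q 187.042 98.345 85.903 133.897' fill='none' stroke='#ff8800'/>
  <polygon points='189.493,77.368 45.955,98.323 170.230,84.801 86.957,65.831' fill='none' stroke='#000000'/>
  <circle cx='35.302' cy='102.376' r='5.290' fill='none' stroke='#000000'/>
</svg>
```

viewBox `0 0 262.141 147.949` with mm width/height → 1 unit = 1 mm. Flip: y_m = 147.949 − y_svg.

**Shape 1** — `<path>` quadratic bezier, stroke `#ff8800` → cut (S937, F1086). Control points (SVG): P0=(240.172,101.078), P1=(187.042,98.345), P2=(85.903,133.897); sampled at t=k/8. Machine vertices: (240.172,46.871) → (226.139,46.956) → (210.606,45.845) → (193.573,43.537) → (175.040,40.033) → (155.006,35.332) → (133.472,29.435) → (110.438,22.342) → (85.903,14.052). Open path.

**Shape 2** — `<polygon>` closed polygon, stroke `#000000` → engrave (S293, F3674). Machine vertices: (189.493,70.581) → (45.955,49.626) → (170.230,63.148) → (86.957,82.118) → (189.493,70.581). Closed: final G1 returns to the first vertex.

**Shape 3** — `<circle>` circle, stroke `#000000` → engrave (S293, F3674). Machine vertices: (40.592,45.573) → (40.189,47.597) → (39.043,49.314) → (37.326,50.460) → (35.302,50.863) → (33.278,50.460) → (31.561,49.314) → (30.415,47.597) → (30.012,45.573) → (30.415,43.549) → (31.561,41.832) → (33.278,40.686) → (35.302,40.283) → (37.326,40.686) → (39.043,41.832) → (40.189,43.549) → (40.592,45.573). Closed: final G1 returns to the first vertex.

; Generated by LaserGRBL
G21
G90
G0 X240.172 Y46.871
M3 S937
G01 X226.139 Y46.956 F1086
G01 X210.606 Y45.845 F1086
G01 X193.573 Y43.537 F1086
G01 X175.040 Y40.033 F1086
G01 X155.006 Y35.332 F1086
G01 X133.472 Y29.435 F1086
G01 X110.438 Y22.342 F1086
G01 X85.903 Y14.052 F1086
M5
G0 X189.493 Y70.581
M3 S293
G01 X45.955 Y49.626 F3674
G01 X170.230 Y63.148 F3674
G01 X86.957 Y82.118 F3674
G01 X189.493 Y70.581 F3674
M5
G0 X40.592 Y45.573
M3 S293
G01 X40.189 Y47.597 F3674
G01 X39.043 Y49.314 F3674
G01 X37.326 Y50.460 F3674
G01 X35.302 Y50.863 F3674
G01 X33.278 Y50.460 F3674
G01 X31.561 Y49.314 F3674
G01 X30.415 Y47.597 F3674
G01 X30.012 Y45.573 F3674
G01 X30.415 Y43.549 F3674
G01 X31.561 Y41.832 F3674
G01 X33.278 Y40.686 F3674
G01 X35.302 Y40.283 F3674
G01 X37.326 Y40.686 F3674
G01 X39.043 Y41.832 F3674
G01 X40.189 Y43.549 F3674
G01 X40.592 Y45.573 F3674
M5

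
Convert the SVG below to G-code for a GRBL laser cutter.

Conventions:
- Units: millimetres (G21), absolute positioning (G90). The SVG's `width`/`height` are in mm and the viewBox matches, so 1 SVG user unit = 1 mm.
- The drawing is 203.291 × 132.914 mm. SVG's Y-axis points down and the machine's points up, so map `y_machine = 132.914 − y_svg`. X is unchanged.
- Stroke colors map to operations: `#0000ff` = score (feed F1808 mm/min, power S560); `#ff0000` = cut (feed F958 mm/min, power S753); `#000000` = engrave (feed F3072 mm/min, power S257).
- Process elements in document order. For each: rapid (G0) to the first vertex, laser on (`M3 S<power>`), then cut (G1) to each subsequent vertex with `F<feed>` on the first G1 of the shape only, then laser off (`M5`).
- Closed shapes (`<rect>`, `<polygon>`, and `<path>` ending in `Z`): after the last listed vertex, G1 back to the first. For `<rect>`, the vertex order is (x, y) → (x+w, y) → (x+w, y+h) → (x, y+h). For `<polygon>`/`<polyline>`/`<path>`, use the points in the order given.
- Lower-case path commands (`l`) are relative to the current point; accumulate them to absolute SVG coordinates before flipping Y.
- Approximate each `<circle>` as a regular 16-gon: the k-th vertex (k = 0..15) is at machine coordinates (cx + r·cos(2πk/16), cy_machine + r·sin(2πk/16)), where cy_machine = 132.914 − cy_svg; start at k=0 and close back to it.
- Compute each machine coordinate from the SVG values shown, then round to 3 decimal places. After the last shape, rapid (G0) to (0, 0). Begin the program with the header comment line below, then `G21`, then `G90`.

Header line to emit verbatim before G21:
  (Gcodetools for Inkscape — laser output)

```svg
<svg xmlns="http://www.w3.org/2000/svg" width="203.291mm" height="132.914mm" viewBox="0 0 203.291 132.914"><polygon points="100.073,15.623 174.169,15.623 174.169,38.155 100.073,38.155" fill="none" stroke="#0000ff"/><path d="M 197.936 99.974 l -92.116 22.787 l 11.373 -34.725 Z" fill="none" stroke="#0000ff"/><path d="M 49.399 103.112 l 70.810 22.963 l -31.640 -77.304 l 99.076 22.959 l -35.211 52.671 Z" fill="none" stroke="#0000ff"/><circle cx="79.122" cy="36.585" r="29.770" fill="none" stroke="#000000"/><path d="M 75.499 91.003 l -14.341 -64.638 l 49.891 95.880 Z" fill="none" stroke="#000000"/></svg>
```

(Gcodetools for Inkscape — laser output)
G21
G90
G0 X100.073 Y117.291
M3 S560
G1 X174.169 Y117.291 F1808
G1 X174.169 Y94.759
G1 X100.073 Y94.759
G1 X100.073 Y117.291
M5
G0 X197.936 Y32.940
M3 S560
G1 X105.820 Y10.153 F1808
G1 X117.193 Y44.878
G1 X197.936 Y32.940
M5
G0 X49.399 Y29.802
M3 S560
G1 X120.209 Y6.839 F1808
G1 X88.569 Y84.143
G1 X187.645 Y61.184
G1 X152.434 Y8.513
G1 X49.399 Y29.802
M5
G0 X108.892 Y96.329
M3 S257
G1 X106.626 Y107.721 F3072
G1 X100.173 Y117.380
G1 X90.514 Y123.833
G1 X79.122 Y126.099
G1 X67.730 Y123.833
G1 X58.071 Y117.380
G1 X51.618 Y107.721
G1 X49.352 Y96.329
G1 X51.618 Y84.937
G1 X58.071 Y75.278
G1 X67.730 Y68.825
G1 X79.122 Y66.559
G1 X90.514 Y68.825
G1 X100.173 Y75.278
G1 X106.626 Y84.937
G1 X108.892 Y96.329
M5
G0 X75.499 Y41.911
M3 S257
G1 X61.158 Y106.549 F3072
G1 X111.049 Y10.669
G1 X75.499 Y41.911
M5
G0 X0.000 Y0.000

1 u = 1 mm; y_m = 132.914 − y.

[1] `<polygon>` rectangle, #0000ff→score S560 F1808: (100.073,117.291) → (174.169,117.291) → (174.169,94.759) → (100.073,94.759) → (100.073,117.291) (closed)

[2] `<path>` closed polygon, #0000ff→score S560 F1808: (197.936,32.940) → (105.820,10.153) → (117.193,44.878) → (197.936,32.940) (closed)

[3] `<path>` closed polygon, #0000ff→score S560 F1808: (49.399,29.802) → (120.209,6.839) → (88.569,84.143) → (187.645,61.184) → (152.434,8.513) → (49.399,29.802) (closed)

[4] `<circle>` circle, #000000→engrave S257 F3072: (108.892,96.329) → (106.626,107.721) → (100.173,117.380) → (90.514,123.833) → (79.122,126.099) → (67.730,123.833) → (58.071,117.380) → (51.618,107.721) → (49.352,96.329) → (51.618,84.937) → (58.071,75.278) → (67.730,68.825) → (79.122,66.559) → (90.514,68.825) → (100.173,75.278) → (106.626,84.937) → (108.892,96.329) (closed)

[5] `<path>` closed polygon, #000000→engrave S257 F3072: (75.499,41.911) → (61.158,106.549) → (111.049,10.669) → (75.499,41.911) (closed)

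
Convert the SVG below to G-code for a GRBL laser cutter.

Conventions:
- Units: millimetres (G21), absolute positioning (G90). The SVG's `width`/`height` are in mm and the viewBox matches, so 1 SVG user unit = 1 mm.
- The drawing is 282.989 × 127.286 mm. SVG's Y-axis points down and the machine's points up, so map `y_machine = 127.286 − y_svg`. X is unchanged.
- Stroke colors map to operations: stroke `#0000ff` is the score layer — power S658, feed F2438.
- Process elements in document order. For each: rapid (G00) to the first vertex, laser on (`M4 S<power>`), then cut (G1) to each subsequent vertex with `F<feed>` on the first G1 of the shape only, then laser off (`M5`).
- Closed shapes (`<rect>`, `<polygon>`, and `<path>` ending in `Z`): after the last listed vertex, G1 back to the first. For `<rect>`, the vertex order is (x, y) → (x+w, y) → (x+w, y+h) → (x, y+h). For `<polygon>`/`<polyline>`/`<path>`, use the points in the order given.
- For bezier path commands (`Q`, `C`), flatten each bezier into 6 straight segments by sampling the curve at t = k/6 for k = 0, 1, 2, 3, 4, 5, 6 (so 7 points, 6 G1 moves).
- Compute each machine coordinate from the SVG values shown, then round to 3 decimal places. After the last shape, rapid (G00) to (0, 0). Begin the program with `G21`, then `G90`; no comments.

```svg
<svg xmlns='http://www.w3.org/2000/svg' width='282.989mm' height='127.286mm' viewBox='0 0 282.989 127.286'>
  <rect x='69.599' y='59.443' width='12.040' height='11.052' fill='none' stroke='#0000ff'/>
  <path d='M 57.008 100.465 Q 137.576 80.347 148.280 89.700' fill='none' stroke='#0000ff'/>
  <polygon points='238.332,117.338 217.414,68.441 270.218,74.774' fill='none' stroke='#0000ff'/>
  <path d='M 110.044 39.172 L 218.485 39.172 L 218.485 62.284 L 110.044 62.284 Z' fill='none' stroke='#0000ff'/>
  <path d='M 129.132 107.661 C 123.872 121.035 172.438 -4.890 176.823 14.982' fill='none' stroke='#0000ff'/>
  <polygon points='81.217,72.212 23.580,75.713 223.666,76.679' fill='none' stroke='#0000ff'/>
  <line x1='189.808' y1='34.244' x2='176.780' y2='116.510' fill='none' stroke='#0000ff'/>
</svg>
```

viewBox `0 0 282.989 127.286` with mm width/height → 1 unit = 1 mm. Flip: y_m = 127.286 − y_svg.

**Shape 1** — `<rect>` rectangle, stroke `#0000ff` → score (S658, F2438). Machine vertices: (69.599,67.843) → (81.639,67.843) → (81.639,56.791) → (69.599,56.791) → (69.599,67.843). Closed: final G1 returns to the first vertex.

**Shape 2** — `<path>` quadratic bezier, stroke `#0000ff` → score (S658, F2438). Control points (SVG): P0=(57.008,100.465), P1=(137.576,80.347), P2=(148.280,89.700); sampled at t=k/6. Machine vertices: (57.008,26.821) → (81.923,32.708) → (102.957,36.958) → (120.110,39.571) → (133.381,40.547) → (142.771,39.885) → (148.280,37.586). Open path.

**Shape 3** — `<polygon>` regular polygon, stroke `#0000ff` → score (S658, F2438). Machine vertices: (238.332,9.948) → (217.414,58.845) → (270.218,52.512) → (238.332,9.948). Closed: final G1 returns to the first vertex.

**Shape 4** — `<path>` rectangle, stroke `#0000ff` → score (S658, F2438). Machine vertices: (110.044,88.114) → (218.485,88.114) → (218.485,65.002) → (110.044,65.002) → (110.044,88.114). Closed: final G1 returns to the first vertex.

**Shape 5** — `<path>` cubic bezier, stroke `#0000ff` → score (S658, F2438). Control points (SVG): P0=(129.132,107.661), P1=(123.872,121.035), P2=(172.438,-4.890), P3=(176.823,14.982); sampled at t=k/6. Machine vertices: (129.132,19.625) → (130.534,23.226) → (138.184,42.125) → (149.361,68.401) → (161.341,94.136) → (171.402,111.410) → (176.823,112.304). Open path.

**Shape 6** — `<polygon>` closed polygon, stroke `#0000ff` → score (S658, F2438). Machine vertices: (81.217,55.074) → (23.580,51.573) → (223.666,50.607) → (81.217,55.074). Closed: final G1 returns to the first vertex.

**Shape 7** — `<line>` line segment, stroke `#0000ff` → score (S658, F2438). Machine vertices: (189.808,93.042) → (176.780,10.776). Open path.

G21
G90
G00 X69.599 Y67.843
M4 S658
G1 X81.639 Y67.843 F2438
G1 X81.639 Y56.791
G1 X69.599 Y56.791
G1 X69.599 Y67.843
M5
G00 X57.008 Y26.821
M4 S658
G1 X81.923 Y32.708 F2438
G1 X102.957 Y36.958
G1 X120.110 Y39.571
G1 X133.381 Y40.547
G1 X142.771 Y39.885
G1 X148.280 Y37.586
M5
G00 X238.332 Y9.948
M4 S658
G1 X217.414 Y58.845 F2438
G1 X270.218 Y52.512
G1 X238.332 Y9.948
M5
G00 X110.044 Y88.114
M4 S658
G1 X218.485 Y88.114 F2438
G1 X218.485 Y65.002
G1 X110.044 Y65.002
G1 X110.044 Y88.114
M5
G00 X129.132 Y19.625
M4 S658
G1 X130.534 Y23.226 F2438
G1 X138.184 Y42.125
G1 X149.361 Y68.401
G1 X161.341 Y94.136
G1 X171.402 Y111.410
G1 X176.823 Y112.304
M5
G00 X81.217 Y55.074
M4 S658
G1 X23.580 Y51.573 F2438
G1 X223.666 Y50.607
G1 X81.217 Y55.074
M5
G00 X189.808 Y93.042
M4 S658
G1 X176.780 Y10.776 F2438
M5
G00 X0.000 Y0.000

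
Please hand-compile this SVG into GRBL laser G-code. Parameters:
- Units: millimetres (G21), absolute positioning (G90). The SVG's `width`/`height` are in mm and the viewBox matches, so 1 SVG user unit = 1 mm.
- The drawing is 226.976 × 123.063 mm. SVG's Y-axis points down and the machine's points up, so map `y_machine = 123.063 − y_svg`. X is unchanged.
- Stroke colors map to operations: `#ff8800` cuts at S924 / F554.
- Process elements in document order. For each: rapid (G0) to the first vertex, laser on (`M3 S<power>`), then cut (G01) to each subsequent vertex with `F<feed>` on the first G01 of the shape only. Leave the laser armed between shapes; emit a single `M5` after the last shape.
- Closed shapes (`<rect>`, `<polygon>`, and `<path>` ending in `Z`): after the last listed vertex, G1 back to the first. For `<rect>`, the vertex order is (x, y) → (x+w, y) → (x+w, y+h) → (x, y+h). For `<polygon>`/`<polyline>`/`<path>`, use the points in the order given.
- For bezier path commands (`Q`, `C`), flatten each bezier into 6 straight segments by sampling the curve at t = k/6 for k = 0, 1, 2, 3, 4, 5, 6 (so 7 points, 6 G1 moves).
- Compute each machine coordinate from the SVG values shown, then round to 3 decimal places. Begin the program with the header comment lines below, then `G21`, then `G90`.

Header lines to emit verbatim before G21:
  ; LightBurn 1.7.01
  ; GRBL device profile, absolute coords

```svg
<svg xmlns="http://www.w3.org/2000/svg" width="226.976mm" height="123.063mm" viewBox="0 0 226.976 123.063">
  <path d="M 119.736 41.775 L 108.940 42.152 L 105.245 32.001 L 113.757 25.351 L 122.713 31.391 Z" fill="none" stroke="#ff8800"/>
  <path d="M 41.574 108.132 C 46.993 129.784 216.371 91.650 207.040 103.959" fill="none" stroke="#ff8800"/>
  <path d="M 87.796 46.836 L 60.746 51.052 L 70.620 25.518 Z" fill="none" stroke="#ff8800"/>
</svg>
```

1 u = 1 mm; y_m = 123.063 − y.

[1] `<path>` regular polygon, #ff8800→cut S924 F554: (119.736,81.288) → (108.940,80.911) → (105.245,91.062) → (113.757,97.712) → (122.713,91.672) → (119.736,81.288) (closed)

[2] `<path>` cubic bezier, #ff8800→cut S924 F554: (41.574,14.931) → (56.360,8.577) → (88.955,9.125) → (129.838,13.514) → (169.493,18.681) → (198.400,21.565) → (207.040,19.104)

[3] `<path>` regular polygon, #ff8800→cut S924 F554: (87.796,76.227) → (60.746,72.011) → (70.620,97.545) → (87.796,76.227) (closed)

; LightBurn 1.7.01
; GRBL device profile, absolute coords
G21
G90
G0 X119.736 Y81.288
M3 S924
G01 X108.940 Y80.911 F554
G01 X105.245 Y91.062
G01 X113.757 Y97.712
G01 X122.713 Y91.672
G01 X119.736 Y81.288
G0 X41.574 Y14.931
M3 S924
G01 X56.360 Y8.577 F554
G01 X88.955 Y9.125
G01 X129.838 Y13.514
G01 X169.493 Y18.681
G01 X198.400 Y21.565
G01 X207.040 Y19.104
G0 X87.796 Y76.227
M3 S924
G01 X60.746 Y72.011 F554
G01 X70.620 Y97.545
G01 X87.796 Y76.227
M5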